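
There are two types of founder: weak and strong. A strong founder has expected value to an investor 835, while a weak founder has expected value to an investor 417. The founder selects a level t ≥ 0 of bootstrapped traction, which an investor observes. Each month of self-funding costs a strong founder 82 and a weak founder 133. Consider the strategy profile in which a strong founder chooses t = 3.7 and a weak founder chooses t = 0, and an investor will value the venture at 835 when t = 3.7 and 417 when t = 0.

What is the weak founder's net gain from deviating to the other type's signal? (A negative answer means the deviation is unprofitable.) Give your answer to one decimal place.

Playing t = 0 the weak founder receives 417.
Deviating to t = 3.7 brings payment 835 at cost 133 × 3.7 = 492.1, netting 342.9.
Gain from deviating: 342.9 − 417 = -74.1.
The gain is negative, so the weak type's incentive-compatibility constraint is satisfied.

-74.1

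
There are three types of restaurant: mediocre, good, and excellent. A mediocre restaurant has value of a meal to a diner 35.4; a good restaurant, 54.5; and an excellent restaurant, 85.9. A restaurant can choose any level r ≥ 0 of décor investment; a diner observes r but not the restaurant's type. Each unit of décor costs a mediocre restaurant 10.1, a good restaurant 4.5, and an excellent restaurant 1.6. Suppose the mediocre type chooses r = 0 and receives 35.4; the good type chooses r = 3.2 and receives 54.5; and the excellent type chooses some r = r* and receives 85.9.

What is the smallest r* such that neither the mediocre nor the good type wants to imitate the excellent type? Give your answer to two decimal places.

10.18

Good type (on-path payoff 54.5 − 4.5×3.2 = 40.1) won't mimic when 40.1 ≥ 85.9 − 4.5·r*, i.e. r* ≥ 10.18.
Mediocre type (on-path payoff 35.4) won't mimic when 35.4 ≥ 85.9 − 10.1·r*, i.e. r* ≥ 5.00.
Both must hold, so r* = max(5.00, 10.18) = 10.18. The good type's constraint binds.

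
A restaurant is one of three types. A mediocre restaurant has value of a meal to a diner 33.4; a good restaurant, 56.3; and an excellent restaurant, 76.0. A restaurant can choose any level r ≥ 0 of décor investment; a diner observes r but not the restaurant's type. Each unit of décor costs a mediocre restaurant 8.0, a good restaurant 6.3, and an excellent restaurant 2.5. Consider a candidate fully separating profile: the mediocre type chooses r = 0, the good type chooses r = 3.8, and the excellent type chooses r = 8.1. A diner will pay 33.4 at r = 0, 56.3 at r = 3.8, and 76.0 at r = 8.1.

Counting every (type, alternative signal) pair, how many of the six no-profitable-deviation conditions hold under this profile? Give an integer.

5

Good (own payoff 56.3 − 6.3×3.8 = 32.36): to r=0 gives 33.4 → profitable ✗; to r=8.1 gives 76.0 − 6.3×8.1 = 24.97 → no gain ✓.
Mediocre (own payoff 33.4): to r=3.8 gives 56.3 − 8.0×3.8 = 25.9 → no gain ✓; to r=8.1 gives 76.0 − 8.0×8.1 = 11.2 → no gain ✓.
Excellent (own payoff 76.0 − 2.5×8.1 = 55.75): to r=0 gives 33.4 → no gain ✓; to r=3.8 gives 56.3 − 2.5×3.8 = 46.8 → no gain ✓.
5 of the 6 constraints hold; not an equilibrium.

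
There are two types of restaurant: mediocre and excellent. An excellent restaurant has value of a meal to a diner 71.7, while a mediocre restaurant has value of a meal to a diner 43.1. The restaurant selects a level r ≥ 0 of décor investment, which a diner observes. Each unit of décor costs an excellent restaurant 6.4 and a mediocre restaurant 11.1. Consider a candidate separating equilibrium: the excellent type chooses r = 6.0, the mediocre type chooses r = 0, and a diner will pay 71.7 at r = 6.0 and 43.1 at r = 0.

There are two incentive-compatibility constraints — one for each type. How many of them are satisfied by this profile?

1

Mediocre type: stay at 0 → 43.1; mimic → 71.7 − 11.1 × 6.0 = 5.1. IC holds (43.1 ≥ 5.1).
Excellent type: signal → 71.7 − 6.4 × 6.0 = 33.3; deviate to 0 → 43.1. IC fails (33.3 < 43.1).
1 of 2 constraints hold, so this profile is not an equilibrium.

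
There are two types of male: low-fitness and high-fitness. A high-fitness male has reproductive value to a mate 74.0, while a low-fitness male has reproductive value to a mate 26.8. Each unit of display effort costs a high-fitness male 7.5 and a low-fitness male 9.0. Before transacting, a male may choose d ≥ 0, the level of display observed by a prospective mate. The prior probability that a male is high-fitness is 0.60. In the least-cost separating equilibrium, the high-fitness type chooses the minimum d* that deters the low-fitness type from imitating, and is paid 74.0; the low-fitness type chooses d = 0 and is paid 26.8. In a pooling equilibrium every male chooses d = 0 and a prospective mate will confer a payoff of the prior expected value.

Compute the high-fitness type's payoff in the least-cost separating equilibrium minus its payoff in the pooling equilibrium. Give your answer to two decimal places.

-20.45

Least-cost separating signal: d* solves 26.8 = 74.0 − 9.0·d*, so d* = (74.0 − 26.8)/9.0 ≈ 5.2444.
High-fitness type's separating payoff: 74.0 − 7.5 × d* = 74.0 − 7.5 × (74.0 − 26.8)/9.0 = 74.0 − 354/9.0 ≈ 34.6667.
Pooling payoff: 0.60 × 74.0 + 0.40 × 26.8 = 55.12.
Difference: 34.6667 − 55.12 = -20.4533, i.e. -20.45 to two decimal places.
The high-fitness type would prefer the pooling outcome.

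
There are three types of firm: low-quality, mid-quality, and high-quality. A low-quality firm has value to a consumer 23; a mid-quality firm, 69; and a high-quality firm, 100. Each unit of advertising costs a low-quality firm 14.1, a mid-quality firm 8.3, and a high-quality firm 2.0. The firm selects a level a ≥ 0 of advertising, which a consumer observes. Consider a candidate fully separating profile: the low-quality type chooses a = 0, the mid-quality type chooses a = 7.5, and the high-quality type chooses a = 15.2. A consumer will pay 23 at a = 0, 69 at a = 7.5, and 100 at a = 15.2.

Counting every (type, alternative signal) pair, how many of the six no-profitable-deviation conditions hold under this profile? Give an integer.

5

Mid-quality (own payoff 69 − 8.3×7.5 = 6.75): to a=0 gives 23 → profitable ✗; to a=15.2 gives 100 − 8.3×15.2 = -26.16 → no gain ✓.
High-quality (own payoff 100 − 2.0×15.2 = 69.6): to a=0 gives 23 → no gain ✓; to a=7.5 gives 69 − 2.0×7.5 = 54 → no gain ✓.
Low-quality (own payoff 23): to a=7.5 gives 69 − 14.1×7.5 = -36.75 → no gain ✓; to a=15.2 gives 100 − 14.1×15.2 = -114.32 → no gain ✓.
5 of the 6 constraints hold; not an equilibrium.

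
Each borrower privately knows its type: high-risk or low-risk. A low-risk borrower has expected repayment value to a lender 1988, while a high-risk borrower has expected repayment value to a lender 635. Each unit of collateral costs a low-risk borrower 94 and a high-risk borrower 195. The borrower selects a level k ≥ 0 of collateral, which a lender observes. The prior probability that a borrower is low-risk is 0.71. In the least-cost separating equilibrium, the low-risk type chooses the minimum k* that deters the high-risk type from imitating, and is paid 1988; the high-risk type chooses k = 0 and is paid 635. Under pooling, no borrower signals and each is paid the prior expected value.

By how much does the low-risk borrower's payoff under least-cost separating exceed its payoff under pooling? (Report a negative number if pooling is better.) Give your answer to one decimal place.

-259.8

Least-cost separating signal: k* solves 635 = 1988 − 195·k*, so k* = (1988 − 635)/195 ≈ 6.9385.
Low-risk type's separating payoff: 1988 − 94 × k* = 1988 − 94 × (1988 − 635)/195 = 1988 − 127182/195 ≈ 1335.785.
Pooling payoff: 0.71 × 1988 + 0.29 × 635 = 1595.63.
Difference: 1335.785 − 1595.63 = -259.845, i.e. -259.8 to one decimal place.
The low-risk type would prefer the pooling outcome.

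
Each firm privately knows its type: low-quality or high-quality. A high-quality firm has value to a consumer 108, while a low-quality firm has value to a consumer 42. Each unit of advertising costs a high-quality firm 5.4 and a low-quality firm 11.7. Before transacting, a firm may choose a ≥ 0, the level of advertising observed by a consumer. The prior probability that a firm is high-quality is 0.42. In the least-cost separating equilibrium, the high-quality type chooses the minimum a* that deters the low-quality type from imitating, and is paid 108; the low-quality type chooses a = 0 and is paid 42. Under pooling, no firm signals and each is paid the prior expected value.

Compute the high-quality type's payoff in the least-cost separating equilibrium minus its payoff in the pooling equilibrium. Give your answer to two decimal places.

7.82

Least-cost separating signal: a* solves 42 = 108 − 11.7·a*, so a* = (108 − 42)/11.7 ≈ 5.6410.
High-quality type's separating payoff: 108 − 5.4 × a* = 108 − 5.4 × (108 − 42)/11.7 = 108 − 356.4/11.7 ≈ 77.5385.
Pooling payoff: 0.42 × 108 + 0.58 × 42 = 69.72.
Difference: 77.5385 − 69.72 = 7.8185, i.e. 7.82 to two decimal places.
The high-quality type prefers to separate.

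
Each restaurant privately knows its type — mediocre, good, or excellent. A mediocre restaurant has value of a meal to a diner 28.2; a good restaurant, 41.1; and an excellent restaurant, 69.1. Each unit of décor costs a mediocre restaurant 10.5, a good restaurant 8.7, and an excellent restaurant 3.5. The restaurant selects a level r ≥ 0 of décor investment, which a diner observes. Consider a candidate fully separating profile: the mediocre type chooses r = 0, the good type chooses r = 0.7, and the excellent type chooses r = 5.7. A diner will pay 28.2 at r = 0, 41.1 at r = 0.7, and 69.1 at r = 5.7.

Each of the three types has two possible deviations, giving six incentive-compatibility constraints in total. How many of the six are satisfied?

5

Good (own payoff 41.1 − 8.7×0.7 = 35.01): to r=0 gives 28.2 → no gain ✓; to r=5.7 gives 69.1 − 8.7×5.7 = 19.51 → no gain ✓.
Mediocre (own payoff 28.2): to r=0.7 gives 41.1 − 10.5×0.7 = 33.75 → profitable ✗; to r=5.7 gives 69.1 − 10.5×5.7 = 9.25 → no gain ✓.
Excellent (own payoff 69.1 − 3.5×5.7 = 49.15): to r=0 gives 28.2 → no gain ✓; to r=0.7 gives 41.1 − 3.5×0.7 = 38.65 → no gain ✓.
5 of the 6 constraints hold; not an equilibrium.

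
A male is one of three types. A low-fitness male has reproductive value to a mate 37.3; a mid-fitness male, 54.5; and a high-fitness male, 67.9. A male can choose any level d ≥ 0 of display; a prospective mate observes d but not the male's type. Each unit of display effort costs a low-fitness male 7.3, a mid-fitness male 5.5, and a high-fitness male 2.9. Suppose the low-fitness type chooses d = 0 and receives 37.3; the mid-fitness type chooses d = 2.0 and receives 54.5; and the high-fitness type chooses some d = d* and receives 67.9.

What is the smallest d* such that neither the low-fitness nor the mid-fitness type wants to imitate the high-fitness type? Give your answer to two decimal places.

4.44

Low-fitness type (on-path payoff 37.3) won't mimic when 37.3 ≥ 67.9 − 7.3·d*, i.e. d* ≥ 4.19.
Mid-fitness type (on-path payoff 54.5 − 5.5×2.0 = 43.5) won't mimic when 43.5 ≥ 67.9 − 5.5·d*, i.e. d* ≥ 4.44.
Both must hold, so d* = max(4.19, 4.44) = 4.44. The mid-fitness type's constraint binds.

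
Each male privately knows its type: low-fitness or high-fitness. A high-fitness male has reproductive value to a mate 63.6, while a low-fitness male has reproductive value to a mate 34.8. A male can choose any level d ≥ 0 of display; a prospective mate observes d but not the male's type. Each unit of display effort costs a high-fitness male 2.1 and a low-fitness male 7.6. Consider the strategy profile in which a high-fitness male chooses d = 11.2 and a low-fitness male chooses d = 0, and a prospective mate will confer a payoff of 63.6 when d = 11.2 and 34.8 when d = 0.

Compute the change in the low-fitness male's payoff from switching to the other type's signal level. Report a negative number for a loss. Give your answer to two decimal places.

-56.32

Playing d = 0 the low-fitness male receives 34.8.
Deviating to d = 11.2 brings payment 63.6 at cost 7.6 × 11.2 = 85.12, netting -21.52.
Gain from deviating: -21.52 − 34.8 = -56.32.
The gain is negative, so the low-fitness type's incentive-compatibility constraint is satisfied.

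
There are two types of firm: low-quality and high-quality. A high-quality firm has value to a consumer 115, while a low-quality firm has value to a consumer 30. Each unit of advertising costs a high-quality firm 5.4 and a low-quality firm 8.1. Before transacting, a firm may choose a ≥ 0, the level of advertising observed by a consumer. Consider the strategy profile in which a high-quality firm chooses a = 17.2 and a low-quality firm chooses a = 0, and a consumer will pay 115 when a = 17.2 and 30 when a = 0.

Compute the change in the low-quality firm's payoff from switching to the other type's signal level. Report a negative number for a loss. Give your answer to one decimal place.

Playing a = 0 the low-quality firm receives 30.
Deviating to a = 17.2 brings payment 115 at cost 8.1 × 17.2 = 139.32, netting -24.32.
Gain from deviating: -24.32 − 30 = -54.32, i.e. -54.3 to one decimal place.
The gain is negative, so the low-quality type's incentive-compatibility constraint is satisfied.

-54.3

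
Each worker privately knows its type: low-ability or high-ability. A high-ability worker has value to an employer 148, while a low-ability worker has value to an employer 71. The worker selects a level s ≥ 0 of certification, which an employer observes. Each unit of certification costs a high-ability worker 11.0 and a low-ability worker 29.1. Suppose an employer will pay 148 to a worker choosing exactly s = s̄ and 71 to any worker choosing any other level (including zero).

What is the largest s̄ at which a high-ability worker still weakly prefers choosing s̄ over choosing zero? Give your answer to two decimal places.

Choosing s̄ yields the high-ability type 148 − 11.0·s̄; choosing zero yields 71.
The high-ability type is indifferent at 148 − 11.0·s̄ = 71, i.e. s̄ = (148 − 71) / 11.0 = 7.00.
For any s̄ above 7.00 the high-ability type would rather pool at zero, so separation collapses.

7.00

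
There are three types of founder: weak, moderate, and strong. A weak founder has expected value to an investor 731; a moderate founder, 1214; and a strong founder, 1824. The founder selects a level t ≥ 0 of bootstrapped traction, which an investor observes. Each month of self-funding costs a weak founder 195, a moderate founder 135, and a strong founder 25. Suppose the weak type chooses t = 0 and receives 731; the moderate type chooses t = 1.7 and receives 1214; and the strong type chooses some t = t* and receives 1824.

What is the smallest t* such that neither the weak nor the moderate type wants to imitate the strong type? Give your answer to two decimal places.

Moderate type (on-path payoff 1214 − 135×1.7 = 984.5) won't mimic when 984.5 ≥ 1824 − 135·t*, i.e. t* ≥ 6.22.
Weak type (on-path payoff 731) won't mimic when 731 ≥ 1824 − 195·t*, i.e. t* ≥ 5.61.
Both must hold, so t* = max(5.61, 6.22) = 6.22. The moderate type's constraint binds.

6.22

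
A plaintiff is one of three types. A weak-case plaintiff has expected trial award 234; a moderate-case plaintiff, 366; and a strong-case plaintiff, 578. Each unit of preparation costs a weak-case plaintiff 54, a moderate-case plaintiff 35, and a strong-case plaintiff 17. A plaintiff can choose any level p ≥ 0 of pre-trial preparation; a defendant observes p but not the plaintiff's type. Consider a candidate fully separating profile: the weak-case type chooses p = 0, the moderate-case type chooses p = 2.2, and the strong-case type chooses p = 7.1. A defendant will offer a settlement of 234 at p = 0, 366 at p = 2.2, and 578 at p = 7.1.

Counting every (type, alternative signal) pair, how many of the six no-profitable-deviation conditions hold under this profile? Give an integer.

Moderate-case (own payoff 366 − 35×2.2 = 289): to p=0 gives 234 → no gain ✓; to p=7.1 gives 578 − 35×7.1 = 329.5 → profitable ✗.
Weak-case (own payoff 234): to p=2.2 gives 366 − 54×2.2 = 247.2 → profitable ✗; to p=7.1 gives 578 − 54×7.1 = 194.6 → no gain ✓.
Strong-case (own payoff 578 − 17×7.1 = 457.3): to p=0 gives 234 → no gain ✓; to p=2.2 gives 366 − 17×2.2 = 328.6 → no gain ✓.
4 of the 6 constraints hold; not an equilibrium.

4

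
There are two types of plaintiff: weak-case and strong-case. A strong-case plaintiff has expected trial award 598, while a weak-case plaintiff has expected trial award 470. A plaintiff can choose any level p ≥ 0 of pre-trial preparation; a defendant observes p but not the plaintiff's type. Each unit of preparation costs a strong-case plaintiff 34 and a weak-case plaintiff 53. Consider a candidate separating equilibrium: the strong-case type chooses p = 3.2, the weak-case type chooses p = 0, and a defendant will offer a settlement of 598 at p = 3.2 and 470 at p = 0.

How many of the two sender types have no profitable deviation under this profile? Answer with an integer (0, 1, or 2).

2

Strong-case type: signal → 598 − 34 × 3.2 = 489.2; deviate to 0 → 470. IC holds (489.2 ≥ 470).
Weak-case type: stay at 0 → 470; mimic → 598 − 53 × 3.2 = 428.4. IC holds (470 ≥ 428.4).
2 of 2 constraints hold, so this is a separating equilibrium.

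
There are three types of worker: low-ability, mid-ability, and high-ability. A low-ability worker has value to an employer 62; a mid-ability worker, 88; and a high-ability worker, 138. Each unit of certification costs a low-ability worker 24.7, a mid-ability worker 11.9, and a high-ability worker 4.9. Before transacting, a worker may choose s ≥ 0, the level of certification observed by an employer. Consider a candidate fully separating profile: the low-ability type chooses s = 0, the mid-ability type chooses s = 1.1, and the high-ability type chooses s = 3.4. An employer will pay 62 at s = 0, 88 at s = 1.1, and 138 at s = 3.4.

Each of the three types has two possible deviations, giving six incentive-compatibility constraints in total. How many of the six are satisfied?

5

Low-ability (own payoff 62): to s=1.1 gives 88 − 24.7×1.1 = 60.83 → no gain ✓; to s=3.4 gives 138 − 24.7×3.4 = 54.02 → no gain ✓.
Mid-ability (own payoff 88 − 11.9×1.1 = 74.91): to s=0 gives 62 → no gain ✓; to s=3.4 gives 138 − 11.9×3.4 = 97.54 → profitable ✗.
High-ability (own payoff 138 − 4.9×3.4 = 121.34): to s=0 gives 62 → no gain ✓; to s=1.1 gives 88 − 4.9×1.1 = 82.61 → no gain ✓.
5 of the 6 constraints hold; not an equilibrium.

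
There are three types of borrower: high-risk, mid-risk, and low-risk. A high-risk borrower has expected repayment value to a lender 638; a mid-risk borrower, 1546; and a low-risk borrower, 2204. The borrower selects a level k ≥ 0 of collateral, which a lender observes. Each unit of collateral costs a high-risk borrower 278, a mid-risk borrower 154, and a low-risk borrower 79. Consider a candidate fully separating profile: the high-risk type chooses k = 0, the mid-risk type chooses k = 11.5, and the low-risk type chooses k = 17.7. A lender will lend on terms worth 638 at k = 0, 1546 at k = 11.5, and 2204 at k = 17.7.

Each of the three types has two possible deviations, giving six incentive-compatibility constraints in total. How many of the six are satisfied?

Mid-risk (own payoff 1546 − 154×11.5 = -225): to k=0 gives 638 → profitable ✗; to k=17.7 gives 2204 − 154×17.7 = -521.8 → no gain ✓.
Low-risk (own payoff 2204 − 79×17.7 = 805.7): to k=0 gives 638 → no gain ✓; to k=11.5 gives 1546 − 79×11.5 = 637.5 → no gain ✓.
High-risk (own payoff 638): to k=11.5 gives 1546 − 278×11.5 = -1651 → no gain ✓; to k=17.7 gives 2204 − 278×17.7 = -2716.6 → no gain ✓.
5 of the 6 constraints hold; not an equilibrium.

5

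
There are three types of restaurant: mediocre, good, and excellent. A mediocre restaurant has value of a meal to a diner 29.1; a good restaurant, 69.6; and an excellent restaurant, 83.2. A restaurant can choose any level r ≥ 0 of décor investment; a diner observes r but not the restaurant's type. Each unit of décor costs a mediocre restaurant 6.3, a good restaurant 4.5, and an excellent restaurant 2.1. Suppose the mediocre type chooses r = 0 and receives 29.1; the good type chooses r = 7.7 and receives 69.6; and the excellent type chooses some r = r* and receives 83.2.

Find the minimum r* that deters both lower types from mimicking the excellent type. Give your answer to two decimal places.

Good type (on-path payoff 69.6 − 4.5×7.7 = 34.95) won't mimic when 34.95 ≥ 83.2 − 4.5·r*, i.e. r* ≥ 10.72.
Mediocre type (on-path payoff 29.1) won't mimic when 29.1 ≥ 83.2 − 6.3·r*, i.e. r* ≥ 8.59.
Both must hold, so r* = max(8.59, 10.72) = 10.72. The good type's constraint binds.

10.72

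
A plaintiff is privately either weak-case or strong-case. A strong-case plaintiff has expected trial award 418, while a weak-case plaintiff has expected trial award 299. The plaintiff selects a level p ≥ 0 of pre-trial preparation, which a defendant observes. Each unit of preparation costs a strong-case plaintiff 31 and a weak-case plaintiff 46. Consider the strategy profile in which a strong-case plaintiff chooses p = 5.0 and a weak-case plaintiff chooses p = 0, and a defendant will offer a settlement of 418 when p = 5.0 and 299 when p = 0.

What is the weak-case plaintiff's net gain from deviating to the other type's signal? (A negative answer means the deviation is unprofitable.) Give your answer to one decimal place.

-111.0

Playing p = 0 the weak-case plaintiff receives 299.
Deviating to p = 5.0 brings payment 418 at cost 46 × 5.0 = 230, netting 188.
Gain from deviating: 188 − 299 = -111.0.
The gain is negative, so the weak-case type's incentive-compatibility constraint is satisfied.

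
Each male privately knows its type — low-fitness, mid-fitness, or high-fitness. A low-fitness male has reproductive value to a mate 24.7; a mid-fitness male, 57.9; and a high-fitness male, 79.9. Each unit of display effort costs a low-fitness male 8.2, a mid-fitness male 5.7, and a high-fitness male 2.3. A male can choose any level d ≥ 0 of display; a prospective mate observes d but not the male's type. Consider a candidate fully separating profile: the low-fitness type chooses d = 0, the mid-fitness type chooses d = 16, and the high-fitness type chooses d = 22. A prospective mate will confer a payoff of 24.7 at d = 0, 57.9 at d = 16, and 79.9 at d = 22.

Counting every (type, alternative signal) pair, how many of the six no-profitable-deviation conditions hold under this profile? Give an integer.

5

Mid-fitness (own payoff 57.9 − 5.7×16 = -33.3): to d=0 gives 24.7 → profitable ✗; to d=22 gives 79.9 − 5.7×22 = -45.5 → no gain ✓.
High-fitness (own payoff 79.9 − 2.3×22 = 29.3): to d=0 gives 24.7 → no gain ✓; to d=16 gives 57.9 − 2.3×16 = 21.1 → no gain ✓.
Low-fitness (own payoff 24.7): to d=16 gives 57.9 − 8.2×16 = -73.3 → no gain ✓; to d=22 gives 79.9 − 8.2×22 = -100.5 → no gain ✓.
5 of the 6 constraints hold; not an equilibrium.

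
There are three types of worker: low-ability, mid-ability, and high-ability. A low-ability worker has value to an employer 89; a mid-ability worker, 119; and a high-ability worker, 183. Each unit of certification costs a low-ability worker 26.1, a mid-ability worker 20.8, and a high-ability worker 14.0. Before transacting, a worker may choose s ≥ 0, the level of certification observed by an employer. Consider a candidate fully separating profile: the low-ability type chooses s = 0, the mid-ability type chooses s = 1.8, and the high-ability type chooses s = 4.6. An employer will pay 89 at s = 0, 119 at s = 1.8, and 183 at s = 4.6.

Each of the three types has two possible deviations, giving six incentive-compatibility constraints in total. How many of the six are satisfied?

High-ability (own payoff 183 − 14.0×4.6 = 118.6): to s=0 gives 89 → no gain ✓; to s=1.8 gives 119 − 14.0×1.8 = 93.8 → no gain ✓.
Low-ability (own payoff 89): to s=1.8 gives 119 − 26.1×1.8 = 72.02 → no gain ✓; to s=4.6 gives 183 − 26.1×4.6 = 62.94 → no gain ✓.
Mid-ability (own payoff 119 − 20.8×1.8 = 81.56): to s=0 gives 89 → profitable ✗; to s=4.6 gives 183 − 20.8×4.6 = 87.32 → profitable ✗.
4 of the 6 constraints hold; not an equilibrium.

4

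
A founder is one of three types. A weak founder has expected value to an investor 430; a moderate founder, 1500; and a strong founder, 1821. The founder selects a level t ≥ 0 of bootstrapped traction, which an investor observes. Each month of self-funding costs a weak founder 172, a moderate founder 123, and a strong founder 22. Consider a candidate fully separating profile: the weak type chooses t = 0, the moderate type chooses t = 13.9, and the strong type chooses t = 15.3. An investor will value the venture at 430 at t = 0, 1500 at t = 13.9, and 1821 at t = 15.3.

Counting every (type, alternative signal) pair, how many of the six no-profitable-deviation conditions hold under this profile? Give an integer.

4

Moderate (own payoff 1500 − 123×13.9 = -209.7): to t=0 gives 430 → profitable ✗; to t=15.3 gives 1821 − 123×15.3 = -60.9 → profitable ✗.
Strong (own payoff 1821 − 22×15.3 = 1484.4): to t=0 gives 430 → no gain ✓; to t=13.9 gives 1500 − 22×13.9 = 1194.2 → no gain ✓.
Weak (own payoff 430): to t=13.9 gives 1500 − 172×13.9 = -890.8 → no gain ✓; to t=15.3 gives 1821 − 172×15.3 = -810.6 → no gain ✓.
4 of the 6 constraints hold; not an equilibrium.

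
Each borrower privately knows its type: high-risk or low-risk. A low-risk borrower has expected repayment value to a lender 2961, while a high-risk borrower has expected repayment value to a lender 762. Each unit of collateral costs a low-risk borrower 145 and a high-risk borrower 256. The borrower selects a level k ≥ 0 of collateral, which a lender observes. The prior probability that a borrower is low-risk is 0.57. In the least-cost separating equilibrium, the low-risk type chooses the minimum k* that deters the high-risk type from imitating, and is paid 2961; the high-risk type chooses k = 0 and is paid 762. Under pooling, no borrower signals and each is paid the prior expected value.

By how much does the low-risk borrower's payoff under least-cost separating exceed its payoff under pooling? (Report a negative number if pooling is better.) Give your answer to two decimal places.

Least-cost separating signal: k* solves 762 = 2961 − 256·k*, so k* = (2961 − 762)/256 ≈ 8.5898.
Low-risk type's separating payoff: 2961 − 145 × k* = 2961 − 145 × (2961 − 762)/256 = 2961 − 318855/256 ≈ 1715.4727.
Pooling payoff: 0.57 × 2961 + 0.43 × 762 = 2015.43.
Difference: 1715.4727 − 2015.43 = -299.9573, i.e. -299.96 to two decimal places.
The low-risk type would prefer the pooling outcome.

-299.96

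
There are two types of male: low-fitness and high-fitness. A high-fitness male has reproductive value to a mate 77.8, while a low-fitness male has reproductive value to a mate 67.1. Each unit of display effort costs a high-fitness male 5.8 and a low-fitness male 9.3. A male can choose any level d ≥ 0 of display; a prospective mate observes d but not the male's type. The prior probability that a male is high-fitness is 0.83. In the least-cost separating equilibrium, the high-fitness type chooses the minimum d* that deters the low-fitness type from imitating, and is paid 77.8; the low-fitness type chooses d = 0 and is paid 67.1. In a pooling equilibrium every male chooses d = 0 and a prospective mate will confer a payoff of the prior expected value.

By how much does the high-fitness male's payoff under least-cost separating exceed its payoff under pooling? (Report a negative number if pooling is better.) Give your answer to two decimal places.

Least-cost separating signal: d* solves 67.1 = 77.8 − 9.3·d*, so d* = (77.8 − 67.1)/9.3 ≈ 1.1505.
High-fitness type's separating payoff: 77.8 − 5.8 × d* = 77.8 − 5.8 × (77.8 − 67.1)/9.3 = 77.8 − 62.06/9.3 ≈ 71.1269.
Pooling payoff: 0.83 × 77.8 + 0.17 × 67.1 = 75.981.
Difference: 71.1269 − 75.981 = -4.8541, i.e. -4.85 to two decimal places.
The high-fitness type would prefer the pooling outcome.

-4.85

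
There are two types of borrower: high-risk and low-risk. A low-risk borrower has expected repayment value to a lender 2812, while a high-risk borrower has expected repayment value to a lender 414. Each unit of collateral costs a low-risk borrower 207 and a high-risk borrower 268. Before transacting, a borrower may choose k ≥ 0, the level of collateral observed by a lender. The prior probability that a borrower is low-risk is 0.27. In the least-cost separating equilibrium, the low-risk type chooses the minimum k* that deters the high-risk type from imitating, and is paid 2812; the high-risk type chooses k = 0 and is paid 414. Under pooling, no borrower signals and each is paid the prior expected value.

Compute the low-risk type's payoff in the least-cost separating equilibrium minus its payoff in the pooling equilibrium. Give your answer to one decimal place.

-101.6

Least-cost separating signal: k* solves 414 = 2812 − 268·k*, so k* = (2812 − 414)/268 ≈ 8.9478.
Low-risk type's separating payoff: 2812 − 207 × k* = 2812 − 207 × (2812 − 414)/268 = 2812 − 496386/268 ≈ 959.813.
Pooling payoff: 0.27 × 2812 + 0.73 × 414 = 1061.46.
Difference: 959.813 − 1061.46 = -101.647, i.e. -101.6 to one decimal place.
The low-risk type would prefer the pooling outcome.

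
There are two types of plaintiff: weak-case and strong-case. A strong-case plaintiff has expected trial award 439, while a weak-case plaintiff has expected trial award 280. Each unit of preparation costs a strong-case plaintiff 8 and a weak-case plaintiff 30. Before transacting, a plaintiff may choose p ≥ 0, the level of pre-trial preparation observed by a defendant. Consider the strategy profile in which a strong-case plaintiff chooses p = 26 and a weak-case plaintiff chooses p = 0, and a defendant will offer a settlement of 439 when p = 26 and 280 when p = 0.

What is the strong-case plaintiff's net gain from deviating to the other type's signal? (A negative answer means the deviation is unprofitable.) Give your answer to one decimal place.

Playing p = 26 the strong-case plaintiff receives 439 − 8 × 26 = 231.
Deviating to p = 0 yields 280 instead.
Gain from deviating: 280 − 231 = 49.0.
The gain is positive, so the strong-case type's incentive-compatibility constraint is violated — this profile is not a separating equilibrium.

49.0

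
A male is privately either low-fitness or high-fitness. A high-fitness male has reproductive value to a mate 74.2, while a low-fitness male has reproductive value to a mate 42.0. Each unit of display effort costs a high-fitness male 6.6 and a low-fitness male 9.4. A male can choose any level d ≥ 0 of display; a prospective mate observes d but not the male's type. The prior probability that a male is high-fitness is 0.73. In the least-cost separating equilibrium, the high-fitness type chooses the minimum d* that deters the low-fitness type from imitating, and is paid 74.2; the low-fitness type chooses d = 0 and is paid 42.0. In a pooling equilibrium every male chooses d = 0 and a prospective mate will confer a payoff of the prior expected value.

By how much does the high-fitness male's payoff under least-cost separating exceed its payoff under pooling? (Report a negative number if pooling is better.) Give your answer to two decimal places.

Least-cost separating signal: d* solves 42.0 = 74.2 − 9.4·d*, so d* = (74.2 − 42.0)/9.4 ≈ 3.4255.
High-fitness type's separating payoff: 74.2 − 6.6 × d* = 74.2 − 6.6 × (74.2 − 42.0)/9.4 = 74.2 − 212.52/9.4 ≈ 51.5915.
Pooling payoff: 0.73 × 74.2 + 0.27 × 42.0 = 65.506.
Difference: 51.5915 − 65.506 = -13.9145, i.e. -13.91 to two decimal places.
The high-fitness type would prefer the pooling outcome.

-13.91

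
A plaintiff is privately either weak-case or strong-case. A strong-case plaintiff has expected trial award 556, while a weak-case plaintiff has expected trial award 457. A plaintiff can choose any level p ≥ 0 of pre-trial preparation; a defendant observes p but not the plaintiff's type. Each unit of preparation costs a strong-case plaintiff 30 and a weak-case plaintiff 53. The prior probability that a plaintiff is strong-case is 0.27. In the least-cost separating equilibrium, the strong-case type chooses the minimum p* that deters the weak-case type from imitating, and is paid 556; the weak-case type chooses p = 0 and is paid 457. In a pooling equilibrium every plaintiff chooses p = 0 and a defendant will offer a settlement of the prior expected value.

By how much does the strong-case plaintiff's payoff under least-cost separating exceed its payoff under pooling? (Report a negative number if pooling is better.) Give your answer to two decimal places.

Least-cost separating signal: p* solves 457 = 556 − 53·p*, so p* = (556 − 457)/53 ≈ 1.8679.
Strong-case type's separating payoff: 556 − 30 × p* = 556 − 30 × (556 − 457)/53 = 556 − 2970/53 ≈ 499.9623.
Pooling payoff: 0.27 × 556 + 0.73 × 457 = 483.73.
Difference: 499.9623 − 483.73 = 16.2323, i.e. 16.23 to two decimal places.
The strong-case type prefers to separate.

16.23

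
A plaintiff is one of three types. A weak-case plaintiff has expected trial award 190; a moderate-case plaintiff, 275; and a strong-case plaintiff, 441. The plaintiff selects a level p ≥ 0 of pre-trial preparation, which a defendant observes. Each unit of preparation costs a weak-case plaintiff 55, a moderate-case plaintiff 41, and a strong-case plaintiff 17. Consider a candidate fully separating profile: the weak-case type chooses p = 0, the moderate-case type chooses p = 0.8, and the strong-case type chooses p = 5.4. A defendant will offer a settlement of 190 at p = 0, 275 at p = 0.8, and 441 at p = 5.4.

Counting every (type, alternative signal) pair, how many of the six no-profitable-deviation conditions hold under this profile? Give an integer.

5

Moderate-case (own payoff 275 − 41×0.8 = 242.2): to p=0 gives 190 → no gain ✓; to p=5.4 gives 441 − 41×5.4 = 219.6 → no gain ✓.
Weak-case (own payoff 190): to p=0.8 gives 275 − 55×0.8 = 231 → profitable ✗; to p=5.4 gives 441 − 55×5.4 = 144 → no gain ✓.
Strong-case (own payoff 441 − 17×5.4 = 349.2): to p=0 gives 190 → no gain ✓; to p=0.8 gives 275 − 17×0.8 = 261.4 → no gain ✓.
5 of the 6 constraints hold; not an equilibrium.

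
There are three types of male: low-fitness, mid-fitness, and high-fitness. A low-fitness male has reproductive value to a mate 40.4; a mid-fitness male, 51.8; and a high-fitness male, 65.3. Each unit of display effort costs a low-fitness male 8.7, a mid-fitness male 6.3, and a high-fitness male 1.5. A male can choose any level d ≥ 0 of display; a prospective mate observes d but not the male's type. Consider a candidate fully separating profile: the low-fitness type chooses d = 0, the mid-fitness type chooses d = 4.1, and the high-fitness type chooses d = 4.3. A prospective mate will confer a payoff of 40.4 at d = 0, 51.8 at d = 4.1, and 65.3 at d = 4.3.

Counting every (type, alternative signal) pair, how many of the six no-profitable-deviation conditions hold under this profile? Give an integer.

Low-fitness (own payoff 40.4): to d=4.1 gives 51.8 − 8.7×4.1 = 16.13 → no gain ✓; to d=4.3 gives 65.3 − 8.7×4.3 = 27.89 → no gain ✓.
Mid-fitness (own payoff 51.8 − 6.3×4.1 = 25.97): to d=0 gives 40.4 → profitable ✗; to d=4.3 gives 65.3 − 6.3×4.3 = 38.21 → profitable ✗.
High-fitness (own payoff 65.3 − 1.5×4.3 = 58.85): to d=0 gives 40.4 → no gain ✓; to d=4.1 gives 51.8 − 1.5×4.1 = 45.65 → no gain ✓.
4 of the 6 constraints hold; not an equilibrium.

4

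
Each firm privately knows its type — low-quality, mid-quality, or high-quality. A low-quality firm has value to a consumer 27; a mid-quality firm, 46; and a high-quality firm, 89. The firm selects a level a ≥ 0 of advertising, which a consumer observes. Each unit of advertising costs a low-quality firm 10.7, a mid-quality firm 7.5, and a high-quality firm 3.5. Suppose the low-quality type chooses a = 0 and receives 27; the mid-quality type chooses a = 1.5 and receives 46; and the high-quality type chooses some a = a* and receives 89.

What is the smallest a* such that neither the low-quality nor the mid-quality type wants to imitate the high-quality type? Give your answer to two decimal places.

Low-quality type (on-path payoff 27) won't mimic when 27 ≥ 89 − 10.7·a*, i.e. a* ≥ 5.79.
Mid-quality type (on-path payoff 46 − 7.5×1.5 = 34.75) won't mimic when 34.75 ≥ 89 − 7.5·a*, i.e. a* ≥ 7.23.
Both must hold, so a* = max(5.79, 7.23) = 7.23. The mid-quality type's constraint binds.

7.23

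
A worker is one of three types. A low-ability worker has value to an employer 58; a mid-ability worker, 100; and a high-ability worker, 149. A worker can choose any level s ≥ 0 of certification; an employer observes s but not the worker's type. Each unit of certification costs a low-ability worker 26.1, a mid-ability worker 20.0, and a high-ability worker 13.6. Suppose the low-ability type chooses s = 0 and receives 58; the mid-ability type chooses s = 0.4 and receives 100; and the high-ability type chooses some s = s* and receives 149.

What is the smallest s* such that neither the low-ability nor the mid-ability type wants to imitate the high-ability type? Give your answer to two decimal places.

3.49

Low-ability type (on-path payoff 58) won't mimic when 58 ≥ 149 − 26.1·s*, i.e. s* ≥ 3.49.
Mid-ability type (on-path payoff 100 − 20.0×0.4 = 92) won't mimic when 92 ≥ 149 − 20.0·s*, i.e. s* ≥ 2.85.
Both must hold, so s* = max(3.49, 2.85) = 3.49. The low-ability type's constraint binds.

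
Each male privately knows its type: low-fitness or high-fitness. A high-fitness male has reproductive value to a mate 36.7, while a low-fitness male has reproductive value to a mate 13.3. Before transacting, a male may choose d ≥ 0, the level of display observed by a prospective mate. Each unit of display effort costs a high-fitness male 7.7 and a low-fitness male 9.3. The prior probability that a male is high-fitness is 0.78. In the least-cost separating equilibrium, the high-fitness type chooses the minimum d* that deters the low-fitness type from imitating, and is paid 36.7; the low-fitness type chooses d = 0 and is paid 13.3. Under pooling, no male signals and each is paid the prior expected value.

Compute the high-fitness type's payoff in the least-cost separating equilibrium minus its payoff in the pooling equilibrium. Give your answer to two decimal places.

-14.23

Least-cost separating signal: d* solves 13.3 = 36.7 − 9.3·d*, so d* = (36.7 − 13.3)/9.3 ≈ 2.5161.
High-fitness type's separating payoff: 36.7 − 7.7 × d* = 36.7 − 7.7 × (36.7 − 13.3)/9.3 = 36.7 − 180.18/9.3 ≈ 17.3258.
Pooling payoff: 0.78 × 36.7 + 0.22 × 13.3 = 31.552.
Difference: 17.3258 − 31.552 = -14.2262, i.e. -14.23 to two decimal places.
The high-fitness type would prefer the pooling outcome.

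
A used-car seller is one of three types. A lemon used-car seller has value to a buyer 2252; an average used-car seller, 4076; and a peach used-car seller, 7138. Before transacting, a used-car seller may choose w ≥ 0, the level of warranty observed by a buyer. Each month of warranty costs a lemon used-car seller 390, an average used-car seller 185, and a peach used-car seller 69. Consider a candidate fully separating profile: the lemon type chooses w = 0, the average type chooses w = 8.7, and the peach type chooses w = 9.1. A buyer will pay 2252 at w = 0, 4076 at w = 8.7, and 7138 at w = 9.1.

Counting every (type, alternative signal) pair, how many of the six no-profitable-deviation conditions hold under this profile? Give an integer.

4

Peach (own payoff 7138 − 69×9.1 = 6510.1): to w=0 gives 2252 → no gain ✓; to w=8.7 gives 4076 − 69×8.7 = 3475.7 → no gain ✓.
Average (own payoff 4076 − 185×8.7 = 2466.5): to w=0 gives 2252 → no gain ✓; to w=9.1 gives 7138 − 185×9.1 = 5454.5 → profitable ✗.
Lemon (own payoff 2252): to w=8.7 gives 4076 − 390×8.7 = 683 → no gain ✓; to w=9.1 gives 7138 − 390×9.1 = 3589 → profitable ✗.
4 of the 6 constraints hold; not an equilibrium.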